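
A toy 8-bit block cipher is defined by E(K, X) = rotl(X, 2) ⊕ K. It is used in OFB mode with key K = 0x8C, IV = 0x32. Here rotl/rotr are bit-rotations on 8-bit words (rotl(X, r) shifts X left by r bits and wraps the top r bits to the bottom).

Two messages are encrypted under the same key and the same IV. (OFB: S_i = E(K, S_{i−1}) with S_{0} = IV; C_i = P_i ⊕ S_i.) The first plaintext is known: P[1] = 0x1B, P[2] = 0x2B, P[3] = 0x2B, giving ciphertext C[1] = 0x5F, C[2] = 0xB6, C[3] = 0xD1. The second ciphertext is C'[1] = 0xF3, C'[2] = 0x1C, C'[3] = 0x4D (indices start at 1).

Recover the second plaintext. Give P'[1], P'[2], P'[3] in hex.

In OFB with a reused IV, both messages share the same keystream S_i, so C_i ⊕ C'_i = P_i ⊕ P'_i and thus P'_i = P_i ⊕ C_i ⊕ C'_i.
P'[1]: 0x1B ⊕ 0x5F ⊕ 0xF3 = 0xB7.
P'[2]: 0x2B ⊕ 0xB6 ⊕ 0x1C = 0x81.
P'[3]: 0x2B ⊕ 0xD1 ⊕ 0x4D = 0xB7.

P'[1] = 0xB7, P'[2] = 0x81, P'[3] = 0xB7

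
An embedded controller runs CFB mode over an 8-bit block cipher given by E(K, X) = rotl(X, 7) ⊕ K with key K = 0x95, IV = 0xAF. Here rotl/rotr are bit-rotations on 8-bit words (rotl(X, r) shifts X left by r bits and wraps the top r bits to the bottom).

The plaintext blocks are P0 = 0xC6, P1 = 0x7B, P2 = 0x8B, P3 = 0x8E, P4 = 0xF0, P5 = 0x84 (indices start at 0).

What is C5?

CFB encryption: C_i = P_i ⊕ E(K, C_{i−1}), with C_{−1} = IV.
C0: E(K, 0xAF) = 0x42; 0xC6 ⊕ 0x42 = 0x84.
C1: E(K, 0x84) = 0xD7; 0x7B ⊕ 0xD7 = 0xAC.
C2: E(K, 0xAC) = 0xC3; 0x8B ⊕ 0xC3 = 0x48.
C3: E(K, 0x48) = 0xB1; 0x8E ⊕ 0xB1 = 0x3F.
C4: E(K, 0x3F) = 0x0A; 0xF0 ⊕ 0x0A = 0xFA.
C5: E(K, 0xFA) = 0xE8; 0x84 ⊕ 0xE8 = 0x6C.

C5 = 0x6C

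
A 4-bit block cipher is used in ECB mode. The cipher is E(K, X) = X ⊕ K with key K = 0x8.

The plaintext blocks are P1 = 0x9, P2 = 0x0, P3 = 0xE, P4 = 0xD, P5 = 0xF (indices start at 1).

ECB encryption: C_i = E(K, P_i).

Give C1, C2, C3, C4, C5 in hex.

C1 = 0x1, C2 = 0x8, C3 = 0x6, C4 = 0x5, C5 = 0x7

C1: E(K, 0x9) = 0x1.
C2: E(K, 0x0) = 0x8.
C3: E(K, 0xE) = 0x6.
C4: E(K, 0xD) = 0x5.
C5: E(K, 0xF) = 0x7.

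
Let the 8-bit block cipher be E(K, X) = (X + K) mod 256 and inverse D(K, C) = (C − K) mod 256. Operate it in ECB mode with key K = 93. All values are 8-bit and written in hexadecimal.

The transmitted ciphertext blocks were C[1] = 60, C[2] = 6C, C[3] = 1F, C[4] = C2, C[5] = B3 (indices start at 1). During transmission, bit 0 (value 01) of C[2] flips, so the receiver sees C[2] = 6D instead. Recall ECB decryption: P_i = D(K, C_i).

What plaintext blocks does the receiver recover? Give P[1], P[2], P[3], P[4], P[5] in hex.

Only C[2] changed, to 6D. In ECB, a change in C_i affects only P_i. Decrypting the received ciphertext:
P[1]: D(K, 60) = CD.
P[2]: D(K, 6D) = DA.
P[3]: D(K, 1F) = 8C.
P[4]: D(K, C2) = 2F.
P[5]: D(K, B3) = 20.
Blocks that differ from the original plaintext: P[2].

P[1] = CD, P[2] = DA, P[3] = 8C, P[4] = 2F, P[5] = 20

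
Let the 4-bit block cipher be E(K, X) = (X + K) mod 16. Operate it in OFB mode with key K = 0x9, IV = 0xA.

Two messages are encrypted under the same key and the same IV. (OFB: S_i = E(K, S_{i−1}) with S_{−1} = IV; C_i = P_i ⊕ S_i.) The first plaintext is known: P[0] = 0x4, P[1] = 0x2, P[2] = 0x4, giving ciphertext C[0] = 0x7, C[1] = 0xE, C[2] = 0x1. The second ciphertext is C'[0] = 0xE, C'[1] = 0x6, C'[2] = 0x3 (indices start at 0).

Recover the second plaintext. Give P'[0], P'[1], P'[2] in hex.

P'[0] = 0xD, P'[1] = 0xA, P'[2] = 0x6

In OFB with a reused IV, both messages share the same keystream S_i, so C_i ⊕ C'_i = P_i ⊕ P'_i and thus P'_i = P_i ⊕ C_i ⊕ C'_i.
P'[0]: 0x4 ⊕ 0x7 ⊕ 0xE = 0xD.
P'[1]: 0x2 ⊕ 0xE ⊕ 0x6 = 0xA.
P'[2]: 0x4 ⊕ 0x1 ⊕ 0x3 = 0x6.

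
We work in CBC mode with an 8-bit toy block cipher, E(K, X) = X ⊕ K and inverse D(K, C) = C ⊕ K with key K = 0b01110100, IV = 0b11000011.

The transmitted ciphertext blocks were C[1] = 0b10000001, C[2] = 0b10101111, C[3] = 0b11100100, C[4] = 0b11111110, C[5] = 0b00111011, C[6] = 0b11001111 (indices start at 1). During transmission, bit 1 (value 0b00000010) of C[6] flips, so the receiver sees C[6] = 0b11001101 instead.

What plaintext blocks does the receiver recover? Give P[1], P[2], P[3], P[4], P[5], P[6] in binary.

CBC decryption: P_i = D(K, C_i) ⊕ C_{i−1}, with C_{0} = IV.
Only C[6] changed, to 0b11001101. In CBC, a change in C_i garbles P_i and flips the same bit in P_{i+1}. Decrypting the received ciphertext:
P[1]: D(K, 0b10000001) = 0b11110101; 0b11110101 ⊕ 0b11000011 = 0b00110110.
P[2]: D(K, 0b10101111) = 0b11011011; 0b11011011 ⊕ 0b10000001 = 0b01011010.
P[3]: D(K, 0b11100100) = 0b10010000; 0b10010000 ⊕ 0b10101111 = 0b00111111.
P[4]: D(K, 0b11111110) = 0b10001010; 0b10001010 ⊕ 0b11100100 = 0b01101110.
P[5]: D(K, 0b00111011) = 0b01001111; 0b01001111 ⊕ 0b11111110 = 0b10110001.
P[6]: D(K, 0b11001101) = 0b10111001; 0b10111001 ⊕ 0b00111011 = 0b10000010.
Blocks that differ from the original plaintext: P[6].

P[1] = 0b00110110, P[2] = 0b01011010, P[3] = 0b00111111, P[4] = 0b01101110, P[5] = 0b10110001, P[6] = 0b10000010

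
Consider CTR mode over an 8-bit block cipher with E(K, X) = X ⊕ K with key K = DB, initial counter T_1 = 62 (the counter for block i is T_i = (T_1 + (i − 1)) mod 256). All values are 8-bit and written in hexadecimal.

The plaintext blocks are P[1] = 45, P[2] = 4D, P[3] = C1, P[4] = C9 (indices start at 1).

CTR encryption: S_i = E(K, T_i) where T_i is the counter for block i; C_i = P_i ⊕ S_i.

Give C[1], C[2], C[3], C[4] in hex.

C[1] = FC, C[2] = F5, C[3] = 7E, C[4] = 77

C[1]: T = 62, S = E(K, T) = B9; 45 ⊕ B9 = FC.
C[2]: T = 63, S = E(K, T) = B8; 4D ⊕ B8 = F5.
C[3]: T = 64, S = E(K, T) = BF; C1 ⊕ BF = 7E.
C[4]: T = 65, S = E(K, T) = BE; C9 ⊕ BE = 77.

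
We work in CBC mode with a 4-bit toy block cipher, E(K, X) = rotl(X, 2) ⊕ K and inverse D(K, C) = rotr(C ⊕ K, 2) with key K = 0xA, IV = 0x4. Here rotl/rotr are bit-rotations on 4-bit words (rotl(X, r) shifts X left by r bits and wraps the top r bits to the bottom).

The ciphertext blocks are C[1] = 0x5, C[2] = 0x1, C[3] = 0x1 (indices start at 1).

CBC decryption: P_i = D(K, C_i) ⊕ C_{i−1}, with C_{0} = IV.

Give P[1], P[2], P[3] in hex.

P[1]: D(K, 0x5) = 0xF; 0xF ⊕ 0x4 = 0xB.
P[2]: D(K, 0x1) = 0xE; 0xE ⊕ 0x5 = 0xB.
P[3]: D(K, 0x1) = 0xE; 0xE ⊕ 0x1 = 0xF.

P[1] = 0xB, P[2] = 0xB, P[3] = 0xF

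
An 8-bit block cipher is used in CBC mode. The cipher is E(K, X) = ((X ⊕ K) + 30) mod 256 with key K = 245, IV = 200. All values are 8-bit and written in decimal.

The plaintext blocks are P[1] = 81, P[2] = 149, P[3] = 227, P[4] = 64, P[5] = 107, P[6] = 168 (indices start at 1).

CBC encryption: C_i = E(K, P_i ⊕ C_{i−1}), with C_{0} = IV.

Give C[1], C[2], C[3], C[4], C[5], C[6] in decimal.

C[1] = 138, C[2] = 8, C[3] = 60, C[4] = 167, C[5] = 87, C[6] = 40

C[1]: P[1] ⊕ 200 = 153; E(K, 153) = 138.
C[2]: P[2] ⊕ 138 = 31; E(K, 31) = 8.
C[3]: P[3] ⊕ 8 = 235; E(K, 235) = 60.
C[4]: P[4] ⊕ 60 = 124; E(K, 124) = 167.
C[5]: P[5] ⊕ 167 = 204; E(K, 204) = 87.
C[6]: P[6] ⊕ 87 = 255; E(K, 255) = 40.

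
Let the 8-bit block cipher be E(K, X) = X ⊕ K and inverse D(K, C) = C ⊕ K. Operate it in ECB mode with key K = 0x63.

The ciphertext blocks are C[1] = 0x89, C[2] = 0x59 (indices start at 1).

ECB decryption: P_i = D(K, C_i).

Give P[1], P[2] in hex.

P[1] = 0xEA, P[2] = 0x3A

P[1]: D(K, 0x89) = 0xEA.
P[2]: D(K, 0x59) = 0x3A.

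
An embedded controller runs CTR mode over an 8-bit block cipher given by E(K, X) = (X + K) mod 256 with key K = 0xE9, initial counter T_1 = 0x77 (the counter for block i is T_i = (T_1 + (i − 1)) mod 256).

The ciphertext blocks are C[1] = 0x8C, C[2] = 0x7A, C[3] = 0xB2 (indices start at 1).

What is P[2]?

CTR decryption: S_i = E(K, T_i) where T_i is the counter for block i; P_i = C_i ⊕ S_i.
P[2]: T = 0x78, S = E(K, T) = 0x61; 0x7A ⊕ 0x61 = 0x1B.

P[2] = 0x1B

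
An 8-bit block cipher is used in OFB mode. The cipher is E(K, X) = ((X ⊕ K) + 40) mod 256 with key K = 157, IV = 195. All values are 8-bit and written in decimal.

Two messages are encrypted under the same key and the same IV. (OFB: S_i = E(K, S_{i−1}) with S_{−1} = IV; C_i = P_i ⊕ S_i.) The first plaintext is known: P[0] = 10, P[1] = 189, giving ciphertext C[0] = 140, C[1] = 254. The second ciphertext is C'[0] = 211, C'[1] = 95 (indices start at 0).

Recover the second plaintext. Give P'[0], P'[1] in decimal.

In OFB with a reused IV, both messages share the same keystream S_i, so C_i ⊕ C'_i = P_i ⊕ P'_i and thus P'_i = P_i ⊕ C_i ⊕ C'_i.
P'[0]: 10 ⊕ 140 ⊕ 211 = 85.
P'[1]: 189 ⊕ 254 ⊕ 95 = 28.

P'[0] = 85, P'[1] = 28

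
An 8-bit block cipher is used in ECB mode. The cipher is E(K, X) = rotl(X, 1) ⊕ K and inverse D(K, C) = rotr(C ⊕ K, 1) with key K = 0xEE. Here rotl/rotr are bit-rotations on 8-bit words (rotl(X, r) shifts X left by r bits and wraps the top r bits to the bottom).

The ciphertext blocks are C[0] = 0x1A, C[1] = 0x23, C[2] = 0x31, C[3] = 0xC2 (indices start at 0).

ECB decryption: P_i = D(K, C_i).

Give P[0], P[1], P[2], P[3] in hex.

P[0]: D(K, 0x1A) = 0x7A.
P[1]: D(K, 0x23) = 0xE6.
P[2]: D(K, 0x31) = 0xEF.
P[3]: D(K, 0xC2) = 0x16.

P[0] = 0x7A, P[1] = 0xE6, P[2] = 0xEF, P[3] = 0x16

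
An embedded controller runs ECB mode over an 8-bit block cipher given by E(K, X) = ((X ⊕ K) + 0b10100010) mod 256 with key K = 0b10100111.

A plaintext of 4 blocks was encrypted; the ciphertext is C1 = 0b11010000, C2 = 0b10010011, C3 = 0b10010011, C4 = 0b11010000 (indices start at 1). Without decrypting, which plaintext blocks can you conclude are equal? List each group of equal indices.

ECB encrypts each block independently with the same key, so equal ciphertext blocks imply equal plaintext blocks.
C1 = C4 = 0b11010000, so P1 = P4.
C2 = C3 = 0b10010011, so P2 = P3.

P1 = P4; P2 = P3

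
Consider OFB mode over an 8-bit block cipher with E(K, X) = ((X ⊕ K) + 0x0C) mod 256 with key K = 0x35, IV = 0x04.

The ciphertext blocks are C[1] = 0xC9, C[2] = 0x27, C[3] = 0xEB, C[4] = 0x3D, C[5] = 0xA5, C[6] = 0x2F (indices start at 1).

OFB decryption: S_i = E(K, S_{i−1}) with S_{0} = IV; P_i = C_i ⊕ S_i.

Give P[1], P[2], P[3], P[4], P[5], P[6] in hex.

P[1]: S = E(K, 0x04) = 0x3D; 0xC9 ⊕ 0x3D = 0xF4.
P[2]: S = E(K, 0x3D) = 0x14; 0x27 ⊕ 0x14 = 0x33.
P[3]: S = E(K, 0x14) = 0x2D; 0xEB ⊕ 0x2D = 0xC6.
P[4]: S = E(K, 0x2D) = 0x24; 0x3D ⊕ 0x24 = 0x19.
P[5]: S = E(K, 0x24) = 0x1D; 0xA5 ⊕ 0x1D = 0xB8.
P[6]: S = E(K, 0x1D) = 0x34; 0x2F ⊕ 0x34 = 0x1B.

P[1] = 0xF4, P[2] = 0x33, P[3] = 0xC6, P[4] = 0x19, P[5] = 0xB8, P[6] = 0x1B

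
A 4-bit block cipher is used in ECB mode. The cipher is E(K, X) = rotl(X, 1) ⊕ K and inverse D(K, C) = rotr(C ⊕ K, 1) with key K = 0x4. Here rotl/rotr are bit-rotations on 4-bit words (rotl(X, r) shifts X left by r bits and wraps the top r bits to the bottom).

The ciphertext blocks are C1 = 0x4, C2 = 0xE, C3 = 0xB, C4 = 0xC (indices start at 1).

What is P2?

P2 = 0x5

ECB decryption: P_i = D(K, C_i).
P2: D(K, 0xE) = 0x5.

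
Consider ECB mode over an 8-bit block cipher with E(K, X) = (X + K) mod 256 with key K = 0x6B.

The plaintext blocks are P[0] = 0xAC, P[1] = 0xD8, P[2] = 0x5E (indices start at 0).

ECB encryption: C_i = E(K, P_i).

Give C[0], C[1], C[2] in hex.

C[0] = 0x17, C[1] = 0x43, C[2] = 0xC9

C[0]: E(K, 0xAC) = 0x17.
C[1]: E(K, 0xD8) = 0x43.
C[2]: E(K, 0x5E) = 0xC9.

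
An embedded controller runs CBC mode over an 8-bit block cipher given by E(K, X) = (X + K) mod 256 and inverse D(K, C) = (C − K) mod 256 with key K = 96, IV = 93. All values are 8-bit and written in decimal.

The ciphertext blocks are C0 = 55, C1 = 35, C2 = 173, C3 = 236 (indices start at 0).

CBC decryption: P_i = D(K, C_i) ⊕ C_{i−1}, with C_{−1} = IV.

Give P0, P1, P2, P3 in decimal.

P0 = 138, P1 = 244, P2 = 110, P3 = 33

P0: D(K, 55) = 215; 215 ⊕ 93 = 138.
P1: D(K, 35) = 195; 195 ⊕ 55 = 244.
P2: D(K, 173) = 77; 77 ⊕ 35 = 110.
P3: D(K, 236) = 140; 140 ⊕ 173 = 33.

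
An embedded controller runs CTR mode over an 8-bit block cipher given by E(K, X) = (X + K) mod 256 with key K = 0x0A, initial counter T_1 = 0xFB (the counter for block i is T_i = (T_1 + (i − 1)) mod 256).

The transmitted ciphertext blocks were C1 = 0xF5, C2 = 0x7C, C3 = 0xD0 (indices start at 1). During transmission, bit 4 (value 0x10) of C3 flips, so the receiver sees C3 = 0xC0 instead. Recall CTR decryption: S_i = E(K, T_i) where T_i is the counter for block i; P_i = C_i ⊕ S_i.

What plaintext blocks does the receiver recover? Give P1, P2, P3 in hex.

Only C3 changed, to 0xC0. In CTR, a change in C_i flips the same bit in P_i only; the keystream is unaffected. Decrypting the received ciphertext:
P1: T = 0xFB, S = E(K, T) = 0x05; 0xF5 ⊕ 0x05 = 0xF0.
P2: T = 0xFC, S = E(K, T) = 0x06; 0x7C ⊕ 0x06 = 0x7A.
P3: T = 0xFD, S = E(K, T) = 0x07; 0xC0 ⊕ 0x07 = 0xC7.
Blocks that differ from the original plaintext: P3.

P1 = 0xF0, P2 = 0x7A, P3 = 0xC7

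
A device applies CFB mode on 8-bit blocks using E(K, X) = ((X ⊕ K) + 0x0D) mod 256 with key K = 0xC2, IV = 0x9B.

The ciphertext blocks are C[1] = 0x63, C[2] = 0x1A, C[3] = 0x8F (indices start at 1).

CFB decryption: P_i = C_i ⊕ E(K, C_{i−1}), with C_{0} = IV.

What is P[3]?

P[3]: E(K, 0x1A) = 0xE5; 0x8F ⊕ 0xE5 = 0x6A.

P[3] = 0x6A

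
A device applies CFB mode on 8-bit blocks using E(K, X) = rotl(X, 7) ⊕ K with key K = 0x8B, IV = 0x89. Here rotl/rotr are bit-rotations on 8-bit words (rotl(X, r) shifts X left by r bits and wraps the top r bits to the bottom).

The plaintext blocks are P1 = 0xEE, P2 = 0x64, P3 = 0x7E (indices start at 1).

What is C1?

C1 = 0xA1

CFB encryption: C_i = P_i ⊕ E(K, C_{i−1}), with C_{0} = IV.
C1: E(K, 0x89) = 0x4F; 0xEE ⊕ 0x4F = 0xA1.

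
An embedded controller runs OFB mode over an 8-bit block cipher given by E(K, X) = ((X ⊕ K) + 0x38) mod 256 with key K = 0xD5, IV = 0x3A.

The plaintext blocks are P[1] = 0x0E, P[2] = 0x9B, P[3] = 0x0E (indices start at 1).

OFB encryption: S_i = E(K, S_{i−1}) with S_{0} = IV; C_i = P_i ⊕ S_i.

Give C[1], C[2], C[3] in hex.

C[1]: S = E(K, 0x3A) = 0x27; 0x0E ⊕ 0x27 = 0x29.
C[2]: S = E(K, 0x27) = 0x2A; 0x9B ⊕ 0x2A = 0xB1.
C[3]: S = E(K, 0x2A) = 0x37; 0x0E ⊕ 0x37 = 0x39.

C[1] = 0x29, C[2] = 0xB1, C[3] = 0x39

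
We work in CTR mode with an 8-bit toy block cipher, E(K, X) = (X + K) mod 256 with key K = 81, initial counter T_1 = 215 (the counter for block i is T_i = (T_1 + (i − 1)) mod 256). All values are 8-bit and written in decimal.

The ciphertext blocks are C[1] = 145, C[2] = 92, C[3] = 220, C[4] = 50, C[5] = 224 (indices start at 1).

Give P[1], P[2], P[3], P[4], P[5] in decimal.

CTR decryption: S_i = E(K, T_i) where T_i is the counter for block i; P_i = C_i ⊕ S_i.
P[1]: T = 215, S = E(K, T) = 40; 145 ⊕ 40 = 185.
P[2]: T = 216, S = E(K, T) = 41; 92 ⊕ 41 = 117.
P[3]: T = 217, S = E(K, T) = 42; 220 ⊕ 42 = 246.
P[4]: T = 218, S = E(K, T) = 43; 50 ⊕ 43 = 25.
P[5]: T = 219, S = E(K, T) = 44; 224 ⊕ 44 = 204.

P[1] = 185, P[2] = 117, P[3] = 246, P[4] = 25, P[5] = 204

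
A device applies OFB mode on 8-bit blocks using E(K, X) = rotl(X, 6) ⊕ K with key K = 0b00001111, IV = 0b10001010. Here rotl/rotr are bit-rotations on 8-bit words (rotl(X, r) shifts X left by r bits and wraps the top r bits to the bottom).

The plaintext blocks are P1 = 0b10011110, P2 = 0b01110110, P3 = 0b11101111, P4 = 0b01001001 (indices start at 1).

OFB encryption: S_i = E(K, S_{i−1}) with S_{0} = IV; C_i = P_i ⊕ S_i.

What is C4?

C4 = 0b11000011

C1: S = E(K, 0b10001010) = 0b10101101; 0b10011110 ⊕ 0b10101101 = 0b00110011.
C2: S = E(K, 0b10101101) = 0b01100100; 0b01110110 ⊕ 0b01100100 = 0b00010010.
C3: S = E(K, 0b01100100) = 0b00010110; 0b11101111 ⊕ 0b00010110 = 0b11111001.
C4: S = E(K, 0b00010110) = 0b10001010; 0b01001001 ⊕ 0b10001010 = 0b11000011.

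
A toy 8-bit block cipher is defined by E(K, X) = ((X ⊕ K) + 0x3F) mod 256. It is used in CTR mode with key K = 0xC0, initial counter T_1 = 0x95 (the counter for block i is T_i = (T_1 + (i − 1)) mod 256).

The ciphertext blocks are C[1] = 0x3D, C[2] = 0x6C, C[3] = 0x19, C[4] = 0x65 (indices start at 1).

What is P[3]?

P[3] = 0x8F

CTR decryption: S_i = E(K, T_i) where T_i is the counter for block i; P_i = C_i ⊕ S_i.
P[3]: T = 0x97, S = E(K, T) = 0x96; 0x19 ⊕ 0x96 = 0x8F.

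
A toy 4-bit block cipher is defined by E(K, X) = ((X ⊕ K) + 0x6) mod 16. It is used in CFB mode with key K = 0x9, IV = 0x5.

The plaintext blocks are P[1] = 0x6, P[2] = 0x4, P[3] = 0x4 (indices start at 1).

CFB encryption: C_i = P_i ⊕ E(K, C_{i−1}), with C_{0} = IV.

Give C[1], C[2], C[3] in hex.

C[1] = 0x4, C[2] = 0x7, C[3] = 0x0

C[1]: E(K, 0x5) = 0x2; 0x6 ⊕ 0x2 = 0x4.
C[2]: E(K, 0x4) = 0x3; 0x4 ⊕ 0x3 = 0x7.
C[3]: E(K, 0x7) = 0x4; 0x4 ⊕ 0x4 = 0x0.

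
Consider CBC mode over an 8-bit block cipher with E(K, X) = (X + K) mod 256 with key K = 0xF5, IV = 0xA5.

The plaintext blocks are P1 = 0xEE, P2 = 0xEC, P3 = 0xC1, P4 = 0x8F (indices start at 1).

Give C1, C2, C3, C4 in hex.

C1 = 0x40, C2 = 0xA1, C3 = 0x55, C4 = 0xCF

CBC encryption: C_i = E(K, P_i ⊕ C_{i−1}), with C_{0} = IV.
C1: P1 ⊕ 0xA5 = 0x4B; E(K, 0x4B) = 0x40.
C2: P2 ⊕ 0x40 = 0xAC; E(K, 0xAC) = 0xA1.
C3: P3 ⊕ 0xA1 = 0x60; E(K, 0x60) = 0x55.
C4: P4 ⊕ 0x55 = 0xDA; E(K, 0xDA) = 0xCF.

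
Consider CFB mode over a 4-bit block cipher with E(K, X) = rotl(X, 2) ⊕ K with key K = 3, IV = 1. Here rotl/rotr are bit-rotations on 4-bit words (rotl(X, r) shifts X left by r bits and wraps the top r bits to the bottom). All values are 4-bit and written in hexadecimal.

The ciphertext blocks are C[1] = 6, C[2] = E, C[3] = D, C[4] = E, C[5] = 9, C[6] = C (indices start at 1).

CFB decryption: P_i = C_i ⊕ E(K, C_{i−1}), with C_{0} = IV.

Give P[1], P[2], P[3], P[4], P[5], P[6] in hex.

P[1]: E(K, 1) = 7; 6 ⊕ 7 = 1.
P[2]: E(K, 6) = A; E ⊕ A = 4.
P[3]: E(K, E) = 8; D ⊕ 8 = 5.
P[4]: E(K, D) = 4; E ⊕ 4 = A.
P[5]: E(K, E) = 8; 9 ⊕ 8 = 1.
P[6]: E(K, 9) = 5; C ⊕ 5 = 9.

P[1] = 1, P[2] = 4, P[3] = 5, P[4] = A, P[5] = 1, P[6] = 9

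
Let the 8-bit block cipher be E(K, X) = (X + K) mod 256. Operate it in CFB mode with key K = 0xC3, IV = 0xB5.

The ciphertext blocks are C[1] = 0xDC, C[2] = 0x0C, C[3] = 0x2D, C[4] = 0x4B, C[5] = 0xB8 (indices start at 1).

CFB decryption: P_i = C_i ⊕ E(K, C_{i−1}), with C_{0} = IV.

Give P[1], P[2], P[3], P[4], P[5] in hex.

P[1]: E(K, 0xB5) = 0x78; 0xDC ⊕ 0x78 = 0xA4.
P[2]: E(K, 0xDC) = 0x9F; 0x0C ⊕ 0x9F = 0x93.
P[3]: E(K, 0x0C) = 0xCF; 0x2D ⊕ 0xCF = 0xE2.
P[4]: E(K, 0x2D) = 0xF0; 0x4B ⊕ 0xF0 = 0xBB.
P[5]: E(K, 0x4B) = 0x0E; 0xB8 ⊕ 0x0E = 0xB6.

P[1] = 0xA4, P[2] = 0x93, P[3] = 0xE2, P[4] = 0xBB, P[5] = 0xB6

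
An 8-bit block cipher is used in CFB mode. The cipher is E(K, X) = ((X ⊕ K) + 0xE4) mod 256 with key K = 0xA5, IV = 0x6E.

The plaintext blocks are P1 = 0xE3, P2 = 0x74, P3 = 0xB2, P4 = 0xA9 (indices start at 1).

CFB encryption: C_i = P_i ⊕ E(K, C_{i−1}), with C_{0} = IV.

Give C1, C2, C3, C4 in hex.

C1 = 0x4C, C2 = 0xB9, C3 = 0xB2, C4 = 0x52

C1: E(K, 0x6E) = 0xAF; 0xE3 ⊕ 0xAF = 0x4C.
C2: E(K, 0x4C) = 0xCD; 0x74 ⊕ 0xCD = 0xB9.
C3: E(K, 0xB9) = 0x00; 0xB2 ⊕ 0x00 = 0xB2.
C4: E(K, 0xB2) = 0xFB; 0xA9 ⊕ 0xFB = 0x52.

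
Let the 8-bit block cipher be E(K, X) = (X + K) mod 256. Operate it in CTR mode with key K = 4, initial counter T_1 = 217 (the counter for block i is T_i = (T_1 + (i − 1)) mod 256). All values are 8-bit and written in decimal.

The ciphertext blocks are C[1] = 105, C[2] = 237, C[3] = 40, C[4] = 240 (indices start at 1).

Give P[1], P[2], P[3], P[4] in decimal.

P[1] = 180, P[2] = 51, P[3] = 247, P[4] = 16

CTR decryption: S_i = E(K, T_i) where T_i is the counter for block i; P_i = C_i ⊕ S_i.
P[1]: T = 217, S = E(K, T) = 221; 105 ⊕ 221 = 180.
P[2]: T = 218, S = E(K, T) = 222; 237 ⊕ 222 = 51.
P[3]: T = 219, S = E(K, T) = 223; 40 ⊕ 223 = 247.
P[4]: T = 220, S = E(K, T) = 224; 240 ⊕ 224 = 16.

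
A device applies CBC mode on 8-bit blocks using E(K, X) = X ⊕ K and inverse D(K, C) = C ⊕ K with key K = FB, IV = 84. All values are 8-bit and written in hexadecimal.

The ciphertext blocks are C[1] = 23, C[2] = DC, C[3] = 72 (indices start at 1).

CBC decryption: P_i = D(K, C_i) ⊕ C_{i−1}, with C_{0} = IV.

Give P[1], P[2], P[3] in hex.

P[1]: D(K, 23) = D8; D8 ⊕ 84 = 5C.
P[2]: D(K, DC) = 27; 27 ⊕ 23 = 04.
P[3]: D(K, 72) = 89; 89 ⊕ DC = 55.

P[1] = 5C, P[2] = 04, P[3] = 55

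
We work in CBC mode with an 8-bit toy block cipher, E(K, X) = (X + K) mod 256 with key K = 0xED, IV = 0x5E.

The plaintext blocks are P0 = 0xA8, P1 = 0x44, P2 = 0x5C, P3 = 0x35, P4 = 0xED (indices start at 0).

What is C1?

CBC encryption: C_i = E(K, P_i ⊕ C_{i−1}), with C_{−1} = IV.
C0: P0 ⊕ 0x5E = 0xF6; E(K, 0xF6) = 0xE3.
C1: P1 ⊕ 0xE3 = 0xA7; E(K, 0xA7) = 0x94.

C1 = 0x94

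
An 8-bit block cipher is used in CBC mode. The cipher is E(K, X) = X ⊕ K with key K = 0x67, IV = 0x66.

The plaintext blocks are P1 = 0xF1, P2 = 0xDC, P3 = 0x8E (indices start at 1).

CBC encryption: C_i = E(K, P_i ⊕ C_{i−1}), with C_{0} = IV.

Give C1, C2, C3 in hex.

C1: P1 ⊕ 0x66 = 0x97; E(K, 0x97) = 0xF0.
C2: P2 ⊕ 0xF0 = 0x2C; E(K, 0x2C) = 0x4B.
C3: P3 ⊕ 0x4B = 0xC5; E(K, 0xC5) = 0xA2.

C1 = 0xF0, C2 = 0x4B, C3 = 0xA2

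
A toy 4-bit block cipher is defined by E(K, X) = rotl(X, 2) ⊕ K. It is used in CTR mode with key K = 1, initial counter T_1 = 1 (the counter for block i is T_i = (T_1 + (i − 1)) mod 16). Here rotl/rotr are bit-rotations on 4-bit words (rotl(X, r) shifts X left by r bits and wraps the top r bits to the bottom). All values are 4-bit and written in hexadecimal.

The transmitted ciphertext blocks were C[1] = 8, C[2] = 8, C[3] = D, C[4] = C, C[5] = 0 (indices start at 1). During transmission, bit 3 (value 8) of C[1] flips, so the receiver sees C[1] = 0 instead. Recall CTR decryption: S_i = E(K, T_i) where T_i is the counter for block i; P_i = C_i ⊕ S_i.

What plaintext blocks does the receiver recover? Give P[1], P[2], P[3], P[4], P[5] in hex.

Only C[1] changed, to 0. In CTR, a change in C_i flips the same bit in P_i only; the keystream is unaffected. Decrypting the received ciphertext:
P[1]: T = 1, S = E(K, T) = 5; 0 ⊕ 5 = 5.
P[2]: T = 2, S = E(K, T) = 9; 8 ⊕ 9 = 1.
P[3]: T = 3, S = E(K, T) = D; D ⊕ D = 0.
P[4]: T = 4, S = E(K, T) = 0; C ⊕ 0 = C.
P[5]: T = 5, S = E(K, T) = 4; 0 ⊕ 4 = 4.
Blocks that differ from the original plaintext: P[1].

P[1] = 5, P[2] = 1, P[3] = 0, P[4] = C, P[5] = 4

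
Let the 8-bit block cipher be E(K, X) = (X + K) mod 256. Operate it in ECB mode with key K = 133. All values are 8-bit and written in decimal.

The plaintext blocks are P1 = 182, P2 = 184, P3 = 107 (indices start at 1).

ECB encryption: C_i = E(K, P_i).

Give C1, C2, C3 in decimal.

C1: E(K, 182) = 59.
C2: E(K, 184) = 61.
C3: E(K, 107) = 240.

C1 = 59, C2 = 61, C3 = 240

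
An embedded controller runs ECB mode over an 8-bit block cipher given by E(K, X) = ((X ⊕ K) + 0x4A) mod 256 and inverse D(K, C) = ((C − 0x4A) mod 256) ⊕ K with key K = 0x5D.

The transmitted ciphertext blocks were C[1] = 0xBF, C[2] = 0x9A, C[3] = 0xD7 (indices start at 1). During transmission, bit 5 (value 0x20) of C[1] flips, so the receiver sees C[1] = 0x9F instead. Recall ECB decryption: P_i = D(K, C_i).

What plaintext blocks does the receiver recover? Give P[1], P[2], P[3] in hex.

P[1] = 0x08, P[2] = 0x0D, P[3] = 0xD0

Only C[1] changed, to 0x9F. In ECB, a change in C_i affects only P_i. Decrypting the received ciphertext:
P[1]: D(K, 0x9F) = 0x08.
P[2]: D(K, 0x9A) = 0x0D.
P[3]: D(K, 0xD7) = 0xD0.
Blocks that differ from the original plaintext: P[1].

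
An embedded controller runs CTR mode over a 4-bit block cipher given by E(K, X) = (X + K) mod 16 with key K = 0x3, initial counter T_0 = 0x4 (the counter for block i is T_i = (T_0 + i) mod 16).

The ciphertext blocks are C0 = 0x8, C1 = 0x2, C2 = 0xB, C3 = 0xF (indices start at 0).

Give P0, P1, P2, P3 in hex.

CTR decryption: S_i = E(K, T_i) where T_i is the counter for block i; P_i = C_i ⊕ S_i.
P0: T = 0x4, S = E(K, T) = 0x7; 0x8 ⊕ 0x7 = 0xF.
P1: T = 0x5, S = E(K, T) = 0x8; 0x2 ⊕ 0x8 = 0xA.
P2: T = 0x6, S = E(K, T) = 0x9; 0xB ⊕ 0x9 = 0x2.
P3: T = 0x7, S = E(K, T) = 0xA; 0xF ⊕ 0xA = 0x5.

P0 = 0xF, P1 = 0xA, P2 = 0x2, P3 = 0x5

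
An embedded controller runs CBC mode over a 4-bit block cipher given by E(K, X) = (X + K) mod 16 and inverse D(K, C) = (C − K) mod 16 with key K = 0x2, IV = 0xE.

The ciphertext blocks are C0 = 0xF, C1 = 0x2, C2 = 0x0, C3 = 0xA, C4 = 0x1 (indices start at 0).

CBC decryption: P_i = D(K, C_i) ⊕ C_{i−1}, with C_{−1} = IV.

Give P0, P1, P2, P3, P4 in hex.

P0 = 0x3, P1 = 0xF, P2 = 0xC, P3 = 0x8, P4 = 0x5

P0: D(K, 0xF) = 0xD; 0xD ⊕ 0xE = 0x3.
P1: D(K, 0x2) = 0x0; 0x0 ⊕ 0xF = 0xF.
P2: D(K, 0x0) = 0xE; 0xE ⊕ 0x2 = 0xC.
P3: D(K, 0xA) = 0x8; 0x8 ⊕ 0x0 = 0x8.
P4: D(K, 0x1) = 0xF; 0xF ⊕ 0xA = 0x5.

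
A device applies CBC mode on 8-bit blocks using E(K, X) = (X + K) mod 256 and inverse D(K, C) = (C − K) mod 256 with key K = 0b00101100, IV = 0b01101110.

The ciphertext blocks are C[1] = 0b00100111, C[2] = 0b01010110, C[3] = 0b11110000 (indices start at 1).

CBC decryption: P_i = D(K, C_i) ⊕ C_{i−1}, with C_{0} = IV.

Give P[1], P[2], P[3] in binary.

P[1] = 0b10010101, P[2] = 0b00001101, P[3] = 0b10010010

P[1]: D(K, 0b00100111) = 0b11111011; 0b11111011 ⊕ 0b01101110 = 0b10010101.
P[2]: D(K, 0b01010110) = 0b00101010; 0b00101010 ⊕ 0b00100111 = 0b00001101.
P[3]: D(K, 0b11110000) = 0b11000100; 0b11000100 ⊕ 0b01010110 = 0b10010010.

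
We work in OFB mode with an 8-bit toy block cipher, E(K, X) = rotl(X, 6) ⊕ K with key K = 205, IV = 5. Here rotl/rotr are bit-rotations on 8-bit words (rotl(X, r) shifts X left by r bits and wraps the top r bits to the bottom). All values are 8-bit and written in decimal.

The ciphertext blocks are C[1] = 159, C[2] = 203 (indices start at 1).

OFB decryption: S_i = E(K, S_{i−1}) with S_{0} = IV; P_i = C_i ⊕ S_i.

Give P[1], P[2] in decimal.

P[1] = 19, P[2] = 37

P[1]: S = E(K, 5) = 140; 159 ⊕ 140 = 19.
P[2]: S = E(K, 140) = 238; 203 ⊕ 238 = 37.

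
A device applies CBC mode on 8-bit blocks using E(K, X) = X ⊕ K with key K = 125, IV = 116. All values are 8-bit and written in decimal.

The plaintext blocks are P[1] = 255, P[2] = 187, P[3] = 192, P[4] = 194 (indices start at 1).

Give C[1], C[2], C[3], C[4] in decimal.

C[1] = 246, C[2] = 48, C[3] = 141, C[4] = 50

CBC encryption: C_i = E(K, P_i ⊕ C_{i−1}), with C_{0} = IV.
C[1]: P[1] ⊕ 116 = 139; E(K, 139) = 246.
C[2]: P[2] ⊕ 246 = 77; E(K, 77) = 48.
C[3]: P[3] ⊕ 48 = 240; E(K, 240) = 141.
C[4]: P[4] ⊕ 141 = 79; E(K, 79) = 50.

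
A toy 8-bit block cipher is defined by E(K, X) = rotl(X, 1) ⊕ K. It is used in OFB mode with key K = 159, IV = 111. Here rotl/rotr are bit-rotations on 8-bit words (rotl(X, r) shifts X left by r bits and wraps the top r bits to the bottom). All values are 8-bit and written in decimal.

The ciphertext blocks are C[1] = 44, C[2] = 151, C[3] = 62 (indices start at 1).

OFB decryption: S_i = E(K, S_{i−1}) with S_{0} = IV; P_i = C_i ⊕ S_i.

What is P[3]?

P[3] = 155

P[1]: S = E(K, 111) = 65; 44 ⊕ 65 = 109.
P[2]: S = E(K, 65) = 29; 151 ⊕ 29 = 138.
P[3]: S = E(K, 29) = 165; 62 ⊕ 165 = 155.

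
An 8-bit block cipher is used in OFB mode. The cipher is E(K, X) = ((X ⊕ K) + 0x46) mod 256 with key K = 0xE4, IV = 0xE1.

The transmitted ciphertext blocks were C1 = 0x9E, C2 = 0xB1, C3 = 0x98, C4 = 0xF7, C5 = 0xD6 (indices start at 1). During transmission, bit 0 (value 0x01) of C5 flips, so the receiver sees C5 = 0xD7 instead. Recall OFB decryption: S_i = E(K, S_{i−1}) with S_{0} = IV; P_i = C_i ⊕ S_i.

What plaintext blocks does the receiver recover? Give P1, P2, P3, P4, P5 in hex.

P1 = 0xD5, P2 = 0x44, P3 = 0xCF, P4 = 0x0E, P5 = 0xB4

Only C5 changed, to 0xD7. In OFB, a change in C_i flips the same bit in P_i only; the keystream is unaffected. Decrypting the received ciphertext:
P1: S = E(K, 0xE1) = 0x4B; 0x9E ⊕ 0x4B = 0xD5.
P2: S = E(K, 0x4B) = 0xF5; 0xB1 ⊕ 0xF5 = 0x44.
P3: S = E(K, 0xF5) = 0x57; 0x98 ⊕ 0x57 = 0xCF.
P4: S = E(K, 0x57) = 0xF9; 0xF7 ⊕ 0xF9 = 0x0E.
P5: S = E(K, 0xF9) = 0x63; 0xD7 ⊕ 0x63 = 0xB4.
Blocks that differ from the original plaintext: P5.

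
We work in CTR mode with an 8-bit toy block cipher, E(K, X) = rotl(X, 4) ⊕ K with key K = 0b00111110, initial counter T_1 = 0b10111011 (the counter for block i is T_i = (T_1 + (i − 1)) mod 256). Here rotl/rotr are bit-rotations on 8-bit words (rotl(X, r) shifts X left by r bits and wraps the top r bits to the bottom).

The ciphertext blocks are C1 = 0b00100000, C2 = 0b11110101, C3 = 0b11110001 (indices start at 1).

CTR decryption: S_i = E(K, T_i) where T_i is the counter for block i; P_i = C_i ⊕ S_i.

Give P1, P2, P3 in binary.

P1 = 0b10100101, P2 = 0b00000000, P3 = 0b00010100

P1: T = 0b10111011, S = E(K, T) = 0b10000101; 0b00100000 ⊕ 0b10000101 = 0b10100101.
P2: T = 0b10111100, S = E(K, T) = 0b11110101; 0b11110101 ⊕ 0b11110101 = 0b00000000.
P3: T = 0b10111101, S = E(K, T) = 0b11100101; 0b11110001 ⊕ 0b11100101 = 0b00010100.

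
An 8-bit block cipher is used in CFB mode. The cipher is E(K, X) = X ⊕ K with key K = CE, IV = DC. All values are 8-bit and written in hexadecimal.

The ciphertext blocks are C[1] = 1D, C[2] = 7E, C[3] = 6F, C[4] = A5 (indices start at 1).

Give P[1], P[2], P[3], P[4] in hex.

P[1] = 0F, P[2] = AD, P[3] = DF, P[4] = 04

CFB decryption: P_i = C_i ⊕ E(K, C_{i−1}), with C_{0} = IV.
P[1]: E(K, DC) = 12; 1D ⊕ 12 = 0F.
P[2]: E(K, 1D) = D3; 7E ⊕ D3 = AD.
P[3]: E(K, 7E) = B0; 6F ⊕ B0 = DF.
P[4]: E(K, 6F) = A1; A5 ⊕ A1 = 04.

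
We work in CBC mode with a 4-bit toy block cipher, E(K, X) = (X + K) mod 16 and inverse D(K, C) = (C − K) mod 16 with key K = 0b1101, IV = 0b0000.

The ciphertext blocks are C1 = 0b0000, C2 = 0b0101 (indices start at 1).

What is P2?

CBC decryption: P_i = D(K, C_i) ⊕ C_{i−1}, with C_{0} = IV.
P2: D(K, 0b0101) = 0b1000; 0b1000 ⊕ 0b0000 = 0b1000.

P2 = 0b1000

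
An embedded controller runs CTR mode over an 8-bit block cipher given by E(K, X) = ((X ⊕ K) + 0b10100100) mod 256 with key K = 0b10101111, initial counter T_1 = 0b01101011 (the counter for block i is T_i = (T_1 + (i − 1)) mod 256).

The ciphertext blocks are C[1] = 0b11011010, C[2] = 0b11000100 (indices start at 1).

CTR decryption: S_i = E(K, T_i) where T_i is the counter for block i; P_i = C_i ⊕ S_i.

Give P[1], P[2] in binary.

P[1]: T = 0b01101011, S = E(K, T) = 0b01101000; 0b11011010 ⊕ 0b01101000 = 0b10110010.
P[2]: T = 0b01101100, S = E(K, T) = 0b01100111; 0b11000100 ⊕ 0b01100111 = 0b10100011.

P[1] = 0b10110010, P[2] = 0b10100011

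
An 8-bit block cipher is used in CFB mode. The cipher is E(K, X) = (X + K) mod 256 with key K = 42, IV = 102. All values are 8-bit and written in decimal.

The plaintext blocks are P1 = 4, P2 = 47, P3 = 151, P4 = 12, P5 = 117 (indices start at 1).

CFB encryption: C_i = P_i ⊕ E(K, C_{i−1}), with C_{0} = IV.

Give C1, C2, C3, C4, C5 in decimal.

C1 = 148, C2 = 145, C3 = 44, C4 = 90, C5 = 241

C1: E(K, 102) = 144; 4 ⊕ 144 = 148.
C2: E(K, 148) = 190; 47 ⊕ 190 = 145.
C3: E(K, 145) = 187; 151 ⊕ 187 = 44.
C4: E(K, 44) = 86; 12 ⊕ 86 = 90.
C5: E(K, 90) = 132; 117 ⊕ 132 = 241.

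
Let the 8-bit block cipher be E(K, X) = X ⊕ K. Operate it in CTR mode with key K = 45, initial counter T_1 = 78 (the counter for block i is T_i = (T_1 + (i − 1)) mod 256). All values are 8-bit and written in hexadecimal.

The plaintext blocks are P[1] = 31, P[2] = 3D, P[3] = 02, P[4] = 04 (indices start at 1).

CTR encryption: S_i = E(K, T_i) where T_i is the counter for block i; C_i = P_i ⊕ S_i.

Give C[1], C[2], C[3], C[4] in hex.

C[1]: T = 78, S = E(K, T) = 3D; 31 ⊕ 3D = 0C.
C[2]: T = 79, S = E(K, T) = 3C; 3D ⊕ 3C = 01.
C[3]: T = 7A, S = E(K, T) = 3F; 02 ⊕ 3F = 3D.
C[4]: T = 7B, S = E(K, T) = 3E; 04 ⊕ 3E = 3A.

C[1] = 0C, C[2] = 01, C[3] = 3D, C[4] = 3A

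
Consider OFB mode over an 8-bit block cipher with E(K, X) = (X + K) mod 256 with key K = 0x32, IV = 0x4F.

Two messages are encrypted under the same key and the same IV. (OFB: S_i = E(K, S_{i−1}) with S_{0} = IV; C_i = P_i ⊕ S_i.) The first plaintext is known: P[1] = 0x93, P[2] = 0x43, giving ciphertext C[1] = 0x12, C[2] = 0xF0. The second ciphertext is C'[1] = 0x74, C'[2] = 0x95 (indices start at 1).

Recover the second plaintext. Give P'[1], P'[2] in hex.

P'[1] = 0xF5, P'[2] = 0x26

In OFB with a reused IV, both messages share the same keystream S_i, so C_i ⊕ C'_i = P_i ⊕ P'_i and thus P'_i = P_i ⊕ C_i ⊕ C'_i.
P'[1]: 0x93 ⊕ 0x12 ⊕ 0x74 = 0xF5.
P'[2]: 0x43 ⊕ 0xF0 ⊕ 0x95 = 0x26.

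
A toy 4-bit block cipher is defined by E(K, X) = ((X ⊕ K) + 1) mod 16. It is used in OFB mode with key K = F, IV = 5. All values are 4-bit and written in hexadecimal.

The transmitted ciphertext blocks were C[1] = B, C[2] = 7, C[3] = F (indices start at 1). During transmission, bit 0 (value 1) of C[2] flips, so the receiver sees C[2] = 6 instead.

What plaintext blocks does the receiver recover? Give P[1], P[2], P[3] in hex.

OFB decryption: S_i = E(K, S_{i−1}) with S_{0} = IV; P_i = C_i ⊕ S_i.
Only C[2] changed, to 6. In OFB, a change in C_i flips the same bit in P_i only; the keystream is unaffected. Decrypting the received ciphertext:
P[1]: S = E(K, 5) = B; B ⊕ B = 0.
P[2]: S = E(K, B) = 5; 6 ⊕ 5 = 3.
P[3]: S = E(K, 5) = B; F ⊕ B = 4.
Blocks that differ from the original plaintext: P[2].

P[1] = 0, P[2] = 3, P[3] = 4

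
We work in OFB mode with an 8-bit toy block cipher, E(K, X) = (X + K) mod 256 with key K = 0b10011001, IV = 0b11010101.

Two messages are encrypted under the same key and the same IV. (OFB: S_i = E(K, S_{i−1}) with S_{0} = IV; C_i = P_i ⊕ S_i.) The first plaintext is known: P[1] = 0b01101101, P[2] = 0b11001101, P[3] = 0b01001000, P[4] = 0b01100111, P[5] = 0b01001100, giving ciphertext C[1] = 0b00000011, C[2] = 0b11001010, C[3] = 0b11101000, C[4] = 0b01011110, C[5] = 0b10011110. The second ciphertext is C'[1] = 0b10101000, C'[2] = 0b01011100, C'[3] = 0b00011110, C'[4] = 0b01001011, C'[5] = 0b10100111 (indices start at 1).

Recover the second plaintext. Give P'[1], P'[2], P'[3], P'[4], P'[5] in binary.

In OFB with a reused IV, both messages share the same keystream S_i, so C_i ⊕ C'_i = P_i ⊕ P'_i and thus P'_i = P_i ⊕ C_i ⊕ C'_i.
P'[1]: 0b01101101 ⊕ 0b00000011 ⊕ 0b10101000 = 0b11000110.
P'[2]: 0b11001101 ⊕ 0b11001010 ⊕ 0b01011100 = 0b01011011.
P'[3]: 0b01001000 ⊕ 0b11101000 ⊕ 0b00011110 = 0b10111110.
P'[4]: 0b01100111 ⊕ 0b01011110 ⊕ 0b01001011 = 0b01110010.
P'[5]: 0b01001100 ⊕ 0b10011110 ⊕ 0b10100111 = 0b01110101.

P'[1] = 0b11000110, P'[2] = 0b01011011, P'[3] = 0b10111110, P'[4] = 0b01110010, P'[5] = 0b01110101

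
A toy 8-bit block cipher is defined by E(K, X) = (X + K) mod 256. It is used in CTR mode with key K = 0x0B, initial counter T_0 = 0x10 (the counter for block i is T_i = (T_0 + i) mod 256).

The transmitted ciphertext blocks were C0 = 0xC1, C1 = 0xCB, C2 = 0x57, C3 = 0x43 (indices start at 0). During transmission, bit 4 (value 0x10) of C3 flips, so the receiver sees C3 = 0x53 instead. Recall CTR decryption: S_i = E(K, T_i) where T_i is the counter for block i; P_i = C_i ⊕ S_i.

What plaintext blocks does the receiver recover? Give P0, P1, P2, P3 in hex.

Only C3 changed, to 0x53. In CTR, a change in C_i flips the same bit in P_i only; the keystream is unaffected. Decrypting the received ciphertext:
P0: T = 0x10, S = E(K, T) = 0x1B; 0xC1 ⊕ 0x1B = 0xDA.
P1: T = 0x11, S = E(K, T) = 0x1C; 0xCB ⊕ 0x1C = 0xD7.
P2: T = 0x12, S = E(K, T) = 0x1D; 0x57 ⊕ 0x1D = 0x4A.
P3: T = 0x13, S = E(K, T) = 0x1E; 0x53 ⊕ 0x1E = 0x4D.
Blocks that differ from the original plaintext: P3.

P0 = 0xDA, P1 = 0xD7, P2 = 0x4A, P3 = 0x4D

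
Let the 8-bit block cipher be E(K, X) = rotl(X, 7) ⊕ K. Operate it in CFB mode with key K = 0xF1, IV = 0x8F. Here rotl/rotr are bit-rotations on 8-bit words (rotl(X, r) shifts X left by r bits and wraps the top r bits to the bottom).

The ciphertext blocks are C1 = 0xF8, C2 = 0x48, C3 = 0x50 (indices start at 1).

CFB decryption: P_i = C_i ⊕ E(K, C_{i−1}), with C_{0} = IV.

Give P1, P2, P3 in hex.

P1: E(K, 0x8F) = 0x36; 0xF8 ⊕ 0x36 = 0xCE.
P2: E(K, 0xF8) = 0x8D; 0x48 ⊕ 0x8D = 0xC5.
P3: E(K, 0x48) = 0xD5; 0x50 ⊕ 0xD5 = 0x85.

P1 = 0xCE, P2 = 0xC5, P3 = 0x85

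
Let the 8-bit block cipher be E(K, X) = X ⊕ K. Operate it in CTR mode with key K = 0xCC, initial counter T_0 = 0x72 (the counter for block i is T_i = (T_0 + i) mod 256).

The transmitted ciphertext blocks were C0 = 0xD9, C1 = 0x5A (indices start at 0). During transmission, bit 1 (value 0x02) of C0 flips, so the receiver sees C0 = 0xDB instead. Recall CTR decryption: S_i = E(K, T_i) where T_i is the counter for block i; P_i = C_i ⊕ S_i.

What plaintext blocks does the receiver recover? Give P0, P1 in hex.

P0 = 0x65, P1 = 0xE5

Only C0 changed, to 0xDB. In CTR, a change in C_i flips the same bit in P_i only; the keystream is unaffected. Decrypting the received ciphertext:
P0: T = 0x72, S = E(K, T) = 0xBE; 0xDB ⊕ 0xBE = 0x65.
P1: T = 0x73, S = E(K, T) = 0xBF; 0x5A ⊕ 0xBF = 0xE5.
Blocks that differ from the original plaintext: P0.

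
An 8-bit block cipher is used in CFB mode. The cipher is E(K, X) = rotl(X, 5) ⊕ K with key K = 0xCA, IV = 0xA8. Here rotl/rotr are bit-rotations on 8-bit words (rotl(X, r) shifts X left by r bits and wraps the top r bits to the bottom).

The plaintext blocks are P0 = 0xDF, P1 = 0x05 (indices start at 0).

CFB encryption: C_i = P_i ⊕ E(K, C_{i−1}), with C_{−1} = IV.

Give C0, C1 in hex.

C0 = 0x00, C1 = 0xCF

C0: E(K, 0xA8) = 0xDF; 0xDF ⊕ 0xDF = 0x00.
C1: E(K, 0x00) = 0xCA; 0x05 ⊕ 0xCA = 0xCF.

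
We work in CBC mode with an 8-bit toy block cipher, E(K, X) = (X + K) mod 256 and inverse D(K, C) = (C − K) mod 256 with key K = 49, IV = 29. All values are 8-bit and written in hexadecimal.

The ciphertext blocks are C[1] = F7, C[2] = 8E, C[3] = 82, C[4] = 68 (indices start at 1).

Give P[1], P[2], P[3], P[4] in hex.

P[1] = 87, P[2] = B2, P[3] = B7, P[4] = 9D

CBC decryption: P_i = D(K, C_i) ⊕ C_{i−1}, with C_{0} = IV.
P[1]: D(K, F7) = AE; AE ⊕ 29 = 87.
P[2]: D(K, 8E) = 45; 45 ⊕ F7 = B2.
P[3]: D(K, 82) = 39; 39 ⊕ 8E = B7.
P[4]: D(K, 68) = 1F; 1F ⊕ 82 = 9D.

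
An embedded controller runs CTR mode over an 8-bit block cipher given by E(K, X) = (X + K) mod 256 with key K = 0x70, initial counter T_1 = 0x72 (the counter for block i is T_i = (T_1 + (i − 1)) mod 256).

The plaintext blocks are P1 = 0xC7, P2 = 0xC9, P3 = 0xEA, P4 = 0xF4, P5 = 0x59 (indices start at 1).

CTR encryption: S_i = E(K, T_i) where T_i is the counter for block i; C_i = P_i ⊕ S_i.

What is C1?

C1: T = 0x72, S = E(K, T) = 0xE2; 0xC7 ⊕ 0xE2 = 0x25.

C1 = 0x25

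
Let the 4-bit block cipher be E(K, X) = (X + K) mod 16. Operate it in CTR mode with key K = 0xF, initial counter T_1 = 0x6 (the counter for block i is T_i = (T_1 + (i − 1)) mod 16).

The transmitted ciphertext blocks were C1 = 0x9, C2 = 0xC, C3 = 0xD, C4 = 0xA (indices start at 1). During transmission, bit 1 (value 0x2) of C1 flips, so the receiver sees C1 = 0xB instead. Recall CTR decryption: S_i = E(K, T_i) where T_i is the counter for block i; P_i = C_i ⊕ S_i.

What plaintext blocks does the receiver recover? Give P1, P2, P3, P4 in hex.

Only C1 changed, to 0xB. In CTR, a change in C_i flips the same bit in P_i only; the keystream is unaffected. Decrypting the received ciphertext:
P1: T = 0x6, S = E(K, T) = 0x5; 0xB ⊕ 0x5 = 0xE.
P2: T = 0x7, S = E(K, T) = 0x6; 0xC ⊕ 0x6 = 0xA.
P3: T = 0x8, S = E(K, T) = 0x7; 0xD ⊕ 0x7 = 0xA.
P4: T = 0x9, S = E(K, T) = 0x8; 0xA ⊕ 0x8 = 0x2.
Blocks that differ from the original plaintext: P1.

P1 = 0xE, P2 = 0xA, P3 = 0xA, P4 = 0x2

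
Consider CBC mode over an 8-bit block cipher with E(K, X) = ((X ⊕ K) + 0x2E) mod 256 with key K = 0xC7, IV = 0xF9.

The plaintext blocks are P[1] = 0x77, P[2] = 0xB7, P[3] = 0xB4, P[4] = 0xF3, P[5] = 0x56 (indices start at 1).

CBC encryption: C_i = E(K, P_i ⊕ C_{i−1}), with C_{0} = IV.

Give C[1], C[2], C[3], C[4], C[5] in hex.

C[1]: P[1] ⊕ 0xF9 = 0x8E; E(K, 0x8E) = 0x77.
C[2]: P[2] ⊕ 0x77 = 0xC0; E(K, 0xC0) = 0x35.
C[3]: P[3] ⊕ 0x35 = 0x81; E(K, 0x81) = 0x74.
C[4]: P[4] ⊕ 0x74 = 0x87; E(K, 0x87) = 0x6E.
C[5]: P[5] ⊕ 0x6E = 0x38; E(K, 0x38) = 0x2D.

C[1] = 0x77, C[2] = 0x35, C[3] = 0x74, C[4] = 0x6E, C[5] = 0x2D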